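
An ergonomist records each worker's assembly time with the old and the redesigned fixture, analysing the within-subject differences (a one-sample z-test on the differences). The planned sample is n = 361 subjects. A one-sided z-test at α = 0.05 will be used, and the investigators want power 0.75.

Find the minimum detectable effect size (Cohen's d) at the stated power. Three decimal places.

Need Φ(δ − 1.645) = 0.75, so δ = 1.645 + 0.674 = 2.319.
δ = d·√n ⇒ d = δ/√n = 2.319/√361 = 0.1221.

d ≈ 0.122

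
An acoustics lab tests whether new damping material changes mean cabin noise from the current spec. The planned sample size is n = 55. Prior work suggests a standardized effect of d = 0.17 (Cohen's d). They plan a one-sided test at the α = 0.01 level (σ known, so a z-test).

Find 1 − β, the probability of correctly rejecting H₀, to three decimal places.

Noncentrality parameter: δ = d·√n = 0.17 × √55 = 1.2608
Critical value for a one-sided test at α = 0.01: z_α = 2.326.
Power = Φ(δ − 2.326) = Φ(-1.066) = 0.1433.

Power ≈ 0.143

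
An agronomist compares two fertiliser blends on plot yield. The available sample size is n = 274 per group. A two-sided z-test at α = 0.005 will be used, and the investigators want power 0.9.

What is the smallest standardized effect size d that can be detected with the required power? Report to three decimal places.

Required noncentrality: δ = z_{0.0025} + z_{0.10} = 2.807 + 1.282 = 4.089.
(Lower-tail contribution to power is negligible for δ > 0.)
δ = d·√(n/2) ⇒ d = δ/√(n/2) = 4.089/√(274/2) = 0.3493.

d ≈ 0.349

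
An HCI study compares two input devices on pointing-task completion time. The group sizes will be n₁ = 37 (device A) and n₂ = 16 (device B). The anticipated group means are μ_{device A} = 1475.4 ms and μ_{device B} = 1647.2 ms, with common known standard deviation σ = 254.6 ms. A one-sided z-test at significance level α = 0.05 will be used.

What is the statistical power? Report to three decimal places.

Standardized effect: d = |μ_{device A} − μ_{device B}| / σ = |1475.4 − 1647.2| / 254.6 = 0.6748
Noncentrality parameter: δ = d / √(1/n₁ + 1/n₂) = 0.6748 / √(1/37 + 1/16) = 2.2552
One-sided α = 0.05 → critical value z_{0.05} = 1.645.
Power = Φ(δ − 1.645) = Φ(0.610) = 0.7292.

Power ≈ 0.729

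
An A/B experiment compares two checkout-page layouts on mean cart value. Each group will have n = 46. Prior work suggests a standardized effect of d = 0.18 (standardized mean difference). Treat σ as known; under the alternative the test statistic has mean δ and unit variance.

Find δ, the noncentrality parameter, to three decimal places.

δ ≈ 0.863

δ = d·√(n/2) = 0.18 × √(46/2) = 0.8632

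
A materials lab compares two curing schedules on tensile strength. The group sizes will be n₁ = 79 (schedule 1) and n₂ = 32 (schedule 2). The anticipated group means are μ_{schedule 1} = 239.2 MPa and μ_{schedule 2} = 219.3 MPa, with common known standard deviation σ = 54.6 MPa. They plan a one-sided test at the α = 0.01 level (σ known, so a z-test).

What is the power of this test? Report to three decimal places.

Standardized effect: d = |μ_{schedule 1} − μ_{schedule 2}| / σ = |239.2 − 219.3| / 54.6 = 0.3645
Noncentrality parameter: δ = d / √(1/n₁ + 1/n₂) = 0.3645 / √(1/79 + 1/32) = 1.7394
One-sided α = 0.01 → critical value z_{0.01} = 2.326.
Power = P(Z > 2.326 − δ) = Φ(-0.587) = 0.2786.

Power ≈ 0.279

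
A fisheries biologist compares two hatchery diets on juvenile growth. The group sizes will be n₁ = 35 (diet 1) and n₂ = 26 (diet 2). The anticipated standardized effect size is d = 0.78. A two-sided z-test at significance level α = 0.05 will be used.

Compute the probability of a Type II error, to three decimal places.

Noncentrality parameter: δ = d / √(1/n₁ + 1/n₂) = 0.78 / √(1/35 + 1/26) = 3.0127
Critical value for a two-sided test at α = 0.05: z_{α/2} = 1.960.
Power = Φ(δ − 1.960) + Φ(−δ − 1.960) = Φ(1.053) + Φ(-4.973) = 0.8538 + 0.0000 = 0.8538.
Type II error: β = 1 − power = 1 − 0.8538 = 0.1462.

β ≈ 0.146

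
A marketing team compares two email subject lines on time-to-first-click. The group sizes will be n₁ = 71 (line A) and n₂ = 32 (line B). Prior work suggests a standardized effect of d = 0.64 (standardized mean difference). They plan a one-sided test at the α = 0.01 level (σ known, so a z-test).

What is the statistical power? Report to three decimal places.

Noncentrality parameter: δ = d / √(1/n₁ + 1/n₂) = 0.64 / √(1/71 + 1/32) = 3.0058
Critical value for a one-sided test at α = 0.01: z_α = 2.326.
Power = Φ(δ − 2.326) = Φ(0.679) = 0.7516.

Power ≈ 0.752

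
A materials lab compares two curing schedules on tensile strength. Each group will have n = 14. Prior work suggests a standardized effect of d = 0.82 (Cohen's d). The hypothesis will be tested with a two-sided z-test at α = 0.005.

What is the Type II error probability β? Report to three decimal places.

Noncentrality parameter: δ = d·√(n/2) = 0.82 × √(14/2) = 2.1695
Two-sided α = 0.005 → critical value z_{0.0025} = 2.807.
Power = Φ(δ − 2.807) + Φ(−δ − 2.807) = Φ(-0.638) + Φ(-4.977) = 0.2619 + 0.0000 = 0.2619.
Type II error: β = 1 − power = 1 − 0.2619 = 0.7381.

β ≈ 0.738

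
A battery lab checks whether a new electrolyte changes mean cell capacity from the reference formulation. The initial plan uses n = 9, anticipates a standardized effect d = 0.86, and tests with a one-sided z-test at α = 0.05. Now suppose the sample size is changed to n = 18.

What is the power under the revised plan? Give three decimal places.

Power ≈ 0.977

With n = 18: δ = d·√n = 0.86 × √18 = 3.6487. Critical value z_{0.05} = 1.645.
Revised power = P(Z > 1.645 − δ) = Φ(2.004) = 0.9775.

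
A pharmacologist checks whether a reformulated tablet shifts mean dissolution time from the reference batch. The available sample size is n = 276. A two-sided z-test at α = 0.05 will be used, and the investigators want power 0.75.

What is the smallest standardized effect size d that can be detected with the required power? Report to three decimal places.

d ≈ 0.159

Required noncentrality: δ = z_{0.025} + z_{0.25} = 1.960 + 0.674 = 2.634.
(Lower-tail contribution to power is negligible for δ > 0.)
δ = d·√n ⇒ d = δ/√n = 2.634/√276 = 0.1586.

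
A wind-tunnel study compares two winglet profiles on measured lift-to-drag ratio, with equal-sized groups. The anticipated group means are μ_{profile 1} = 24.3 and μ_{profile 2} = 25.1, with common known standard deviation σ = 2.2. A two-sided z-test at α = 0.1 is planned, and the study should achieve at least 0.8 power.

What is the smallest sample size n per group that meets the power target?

n = 94 per group

Standardized effect: d = |μ_{profile 1} − μ_{profile 2}| / σ = |24.3 − 25.1| / 2.2 = 0.3636
Set Φ(δ − 1.645) = 0.8; then δ − 1.645 = Φ⁻¹(0.8) = 0.842, giving δ = 2.486.
(Ignoring the negligible lower-tail rejection probability gives the usual closed-form inversion.)
δ = d·√(n/2) ⇒ n = 2(δ/d)² = 2 × (2.486 / 0.3636)² = 93.51.
Round up to the next whole unit.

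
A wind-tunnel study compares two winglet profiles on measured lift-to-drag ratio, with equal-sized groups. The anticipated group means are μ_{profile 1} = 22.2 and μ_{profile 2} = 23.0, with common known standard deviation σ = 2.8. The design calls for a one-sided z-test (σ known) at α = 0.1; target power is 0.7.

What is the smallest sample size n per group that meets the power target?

n = 80 per group

Standardized effect: d = |μ_{profile 1} − μ_{profile 2}| / σ = |22.2 − 23.0| / 2.8 = 0.2857
Set Φ(δ − 1.282) = 0.7; then δ − 1.282 = Φ⁻¹(0.7) = 0.524, giving δ = 1.806.
δ = d·√(n/2) ⇒ n = 2(δ/d)² = 2 × (1.806 / 0.2857)² = 79.91.
Rounding up, n = 80 per group.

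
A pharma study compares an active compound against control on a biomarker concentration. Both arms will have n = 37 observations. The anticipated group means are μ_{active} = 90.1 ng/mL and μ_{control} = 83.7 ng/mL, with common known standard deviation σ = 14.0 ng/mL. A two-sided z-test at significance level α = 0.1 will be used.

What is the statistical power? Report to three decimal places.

Standardized effect: d = |μ_{active} − μ_{control}| / σ = |90.1 − 83.7| / 14.0 = 0.4571
Noncentrality parameter: δ = d·√(n/2) = 0.4571 × √(37/2) = 1.9662
Two-sided α = 0.1 → critical value z_{0.05} = 1.645.
Power = Φ(δ − 1.645) + Φ(−δ − 1.645) = Φ(0.321) + Φ(-3.611) = 0.6260 + 0.0002 = 0.6262.

Power ≈ 0.626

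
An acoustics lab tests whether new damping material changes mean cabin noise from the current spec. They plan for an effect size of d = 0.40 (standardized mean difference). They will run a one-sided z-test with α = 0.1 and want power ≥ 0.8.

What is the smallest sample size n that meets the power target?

n = 29

For power 0.8 need Φ(δ − z_{0.1}) = 0.8, so δ = z_{0.1} + z_{0.20} = 1.282 + 0.842 = 2.123.
δ = d·√n ⇒ n = (δ/d)² = (2.123 / 0.40)² = 28.17.
Round up to the next whole unit.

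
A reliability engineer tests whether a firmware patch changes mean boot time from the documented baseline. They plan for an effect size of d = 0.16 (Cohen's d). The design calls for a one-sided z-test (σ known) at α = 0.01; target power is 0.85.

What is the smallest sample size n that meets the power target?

n = 442

For power 0.85 need Φ(δ − z_{0.01}) = 0.85, so δ = z_{0.01} + z_{0.15} = 2.326 + 1.036 = 3.363.
δ = d·√n ⇒ n = (δ/d)² = (3.363 / 0.16)² = 441.73.
Round up to the next whole unit.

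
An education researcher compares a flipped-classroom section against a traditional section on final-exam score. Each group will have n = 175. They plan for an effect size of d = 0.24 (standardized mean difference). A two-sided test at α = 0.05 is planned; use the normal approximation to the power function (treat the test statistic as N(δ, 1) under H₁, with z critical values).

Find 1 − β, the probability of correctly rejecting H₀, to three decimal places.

Noncentrality parameter: δ = d·√(n/2) = 0.24 × √(175/2) = 2.2450
Critical value for a two-sided test at α = 0.05: z_{α/2} = 1.960.
Power = Φ(δ − 1.960) + Φ(−δ − 1.960) = Φ(0.285) + Φ(-4.205) = 0.6122 + 0.0000 = 0.6122.

Power ≈ 0.612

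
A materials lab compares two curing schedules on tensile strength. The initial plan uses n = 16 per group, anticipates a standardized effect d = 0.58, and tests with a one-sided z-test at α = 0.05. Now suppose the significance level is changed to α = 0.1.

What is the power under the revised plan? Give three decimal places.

Power ≈ 0.640

δ = d·√(n/2) = 0.58 × √(16/2) = 1.6405 (unchanged). New critical value: z_{0.1} = 1.282.
Revised power = P(Z > 1.282 − δ) = Φ(0.359) = 0.6402.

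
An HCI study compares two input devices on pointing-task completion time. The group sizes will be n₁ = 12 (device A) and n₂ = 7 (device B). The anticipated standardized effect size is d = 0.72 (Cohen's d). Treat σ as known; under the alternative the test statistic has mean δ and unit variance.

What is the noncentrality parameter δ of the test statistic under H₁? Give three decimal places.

The noncentrality parameter scales effect size by the design's sample-size factor: δ = d / √(1/n₁ + 1/n₂) = 0.72 / √(1/12 + 1/7) = 1.5139

δ ≈ 1.514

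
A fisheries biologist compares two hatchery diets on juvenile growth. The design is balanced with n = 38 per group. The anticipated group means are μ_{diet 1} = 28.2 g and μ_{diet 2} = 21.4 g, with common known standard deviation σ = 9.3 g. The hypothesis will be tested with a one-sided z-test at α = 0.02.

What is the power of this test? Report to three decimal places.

Standardized effect: d = |μ_{diet 1} − μ_{diet 2}| / σ = |28.2 − 21.4| / 9.3 = 0.7312
Noncentrality parameter: λ = d·√(n/2) = 0.7312 × √(38/2) = 3.1872
Critical value for a one-sided test at α = 0.02: z_α = 2.054.
Power = Φ(λ − 2.054) = Φ(1.133) = 0.8715.

Power ≈ 0.871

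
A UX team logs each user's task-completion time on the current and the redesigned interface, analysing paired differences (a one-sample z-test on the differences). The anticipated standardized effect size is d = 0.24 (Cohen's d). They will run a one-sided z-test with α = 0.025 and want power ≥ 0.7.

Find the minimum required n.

n = 108

Set Φ(δ − 1.960) = 0.7; then δ − 1.960 = Φ⁻¹(0.7) = 0.524, giving δ = 2.484.
δ = d·√n ⇒ n = (δ/d)² = (2.484 / 0.24)² = 107.15.
Round up to the next whole unit.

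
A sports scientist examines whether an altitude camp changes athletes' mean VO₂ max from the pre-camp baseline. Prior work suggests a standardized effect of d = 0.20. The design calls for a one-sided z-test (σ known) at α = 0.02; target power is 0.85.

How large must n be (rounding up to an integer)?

Set Φ(δ − 2.054) = 0.85; then δ − 2.054 = Φ⁻¹(0.85) = 1.036, giving δ = 3.090.
δ = d·√n ⇒ n = (δ/d)² = (3.090 / 0.20)² = 238.73.
Rounding up, n = 239.

n = 239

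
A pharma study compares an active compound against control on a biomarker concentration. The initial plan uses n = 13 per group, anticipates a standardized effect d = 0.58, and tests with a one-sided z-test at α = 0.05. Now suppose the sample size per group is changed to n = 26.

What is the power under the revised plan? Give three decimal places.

Power ≈ 0.672

With n = 26 per group: δ = d·√(n/2) = 0.58 × √(26/2) = 2.0912. Critical value z_{0.05} = 1.645.
Revised power = Φ(δ − 1.645) = Φ(0.446) = 0.6723.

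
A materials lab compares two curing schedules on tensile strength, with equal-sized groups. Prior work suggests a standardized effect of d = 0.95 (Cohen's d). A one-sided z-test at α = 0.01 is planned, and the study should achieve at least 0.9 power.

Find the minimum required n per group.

Set Φ(δ − 2.326) = 0.9; then δ − 2.326 = Φ⁻¹(0.9) = 1.282, giving δ = 3.608.
δ = d·√(n/2) ⇒ n = 2(δ/d)² = 2 × (3.608 / 0.95)² = 28.85.
Round up to the next whole unit.

n = 29 per group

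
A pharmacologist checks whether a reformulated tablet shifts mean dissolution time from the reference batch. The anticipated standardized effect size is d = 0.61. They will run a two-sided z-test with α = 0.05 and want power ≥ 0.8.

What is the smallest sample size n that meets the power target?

n = 22

Set Φ(δ − 1.960) = 0.8; then δ − 1.960 = Φ⁻¹(0.8) = 0.842, giving δ = 2.802.
(The Φ(−δ − z_{α/2}) term is vanishingly small for δ > 0 and is dropped in the standard sample-size formula.)
δ = d·√n ⇒ n = (δ/d)² = (2.802 / 0.61)² = 21.09.
Round up to the next whole unit.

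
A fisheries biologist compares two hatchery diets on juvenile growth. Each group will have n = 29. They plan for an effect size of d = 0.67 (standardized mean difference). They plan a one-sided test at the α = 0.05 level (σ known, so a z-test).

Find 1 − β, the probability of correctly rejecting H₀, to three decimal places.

Power ≈ 0.818

Noncentrality parameter: δ = d·√(n/2) = 0.67 × √(29/2) = 2.5513
One-sided α = 0.05 → critical value z_{0.05} = 1.645.
Power = Φ(δ − 1.645) = Φ(0.906) = 0.8176.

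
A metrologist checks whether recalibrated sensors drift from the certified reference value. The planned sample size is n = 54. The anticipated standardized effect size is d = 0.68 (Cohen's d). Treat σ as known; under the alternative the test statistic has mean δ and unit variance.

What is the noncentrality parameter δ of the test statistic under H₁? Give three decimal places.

δ ≈ 4.997

δ = d·√n = 0.68 × √54 = 4.9970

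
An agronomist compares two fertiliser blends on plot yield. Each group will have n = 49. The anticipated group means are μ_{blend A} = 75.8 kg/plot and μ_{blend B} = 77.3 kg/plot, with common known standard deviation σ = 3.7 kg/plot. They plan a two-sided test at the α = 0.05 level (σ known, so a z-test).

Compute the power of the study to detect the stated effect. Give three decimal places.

Power ≈ 0.519

Standardized effect: d = |μ_{blend A} − μ_{blend B}| / σ = |75.8 − 77.3| / 3.7 = 0.4054
Noncentrality parameter: δ = d·√(n/2) = 0.4054 × √(49/2) = 2.0067
Critical value for a two-sided test at α = 0.05: z_{α/2} = 1.960.
Power = Φ(δ − 1.960) + Φ(−δ − 1.960) = Φ(0.047) + Φ(-3.967) = 0.5186 + 0.0000 = 0.5187.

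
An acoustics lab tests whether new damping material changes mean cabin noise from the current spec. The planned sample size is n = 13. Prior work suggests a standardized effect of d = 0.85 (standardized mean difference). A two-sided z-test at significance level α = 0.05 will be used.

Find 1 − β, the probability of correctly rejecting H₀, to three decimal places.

Noncentrality parameter: δ = d·√n = 0.85 × √13 = 3.0647
Critical value for a two-sided test at α = 0.05: z_{α/2} = 1.960.
Power = Φ(δ − 1.960) + Φ(−δ − 1.960) = Φ(1.105) + Φ(-5.025) = 0.8654 + 0.0000 = 0.8654.

Power ≈ 0.865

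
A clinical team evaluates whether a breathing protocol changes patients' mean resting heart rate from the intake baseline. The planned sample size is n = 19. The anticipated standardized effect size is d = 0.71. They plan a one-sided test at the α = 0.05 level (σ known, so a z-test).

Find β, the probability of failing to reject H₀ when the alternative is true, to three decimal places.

Noncentrality parameter: δ = d·√n = 0.71 × √19 = 3.0948
Critical value for a one-sided test at α = 0.05: z_α = 1.645.
Power = Φ(δ − 1.645) = Φ(1.450) = 0.9265.
Type II error: β = 1 − power = 1 − 0.9265 = 0.0735.

β ≈ 0.074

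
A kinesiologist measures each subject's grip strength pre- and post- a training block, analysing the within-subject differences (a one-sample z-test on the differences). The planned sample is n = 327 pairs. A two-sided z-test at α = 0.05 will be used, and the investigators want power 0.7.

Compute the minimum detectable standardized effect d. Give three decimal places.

Need Φ(δ − 1.960) = 0.7, so δ = 1.960 + 0.524 = 2.484.
(The second rejection-region term Φ(−δ − z_{α/2}) is negligible and dropped.)
δ = d·√n ⇒ d = δ/√n = 2.484/√327 = 0.1374.

d ≈ 0.137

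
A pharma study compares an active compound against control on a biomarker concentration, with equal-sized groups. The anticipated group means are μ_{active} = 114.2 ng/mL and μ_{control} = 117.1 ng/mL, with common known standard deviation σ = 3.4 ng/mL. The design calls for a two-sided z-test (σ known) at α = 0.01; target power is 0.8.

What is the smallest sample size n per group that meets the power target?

n = 33 per group

Standardized effect: d = |μ_{active} − μ_{control}| / σ = |114.2 − 117.1| / 3.4 = 0.8529
For power 0.8 need Φ(δ − z_{0.005}) = 0.8, so δ = z_{0.005} + z_{0.20} = 2.576 + 0.842 = 3.417.
(Ignoring the negligible lower-tail rejection probability gives the usual closed-form inversion.)
δ = d·√(n/2) ⇒ n = 2(δ/d)² = 2 × (3.417 / 0.8529)² = 32.11.
Round up to the next whole unit.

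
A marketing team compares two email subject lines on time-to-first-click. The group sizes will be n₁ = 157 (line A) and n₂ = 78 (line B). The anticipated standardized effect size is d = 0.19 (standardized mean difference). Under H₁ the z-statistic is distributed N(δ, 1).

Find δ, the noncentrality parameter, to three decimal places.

The noncentrality parameter scales effect size by the design's sample-size factor: δ = d / √(1/n₁ + 1/n₂) = 0.19 / √(1/157 + 1/78) = 1.3716

δ ≈ 1.372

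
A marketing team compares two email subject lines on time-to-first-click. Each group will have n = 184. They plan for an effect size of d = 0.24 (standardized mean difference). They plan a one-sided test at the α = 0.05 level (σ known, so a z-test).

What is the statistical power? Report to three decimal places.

Power ≈ 0.744

Noncentrality parameter: δ = d·√(n/2) = 0.24 × √(184/2) = 2.3020
One-sided α = 0.05 → critical value z_{0.05} = 1.645.
Power = P(Z > 1.645 − δ) = Φ(0.657) = 0.7445.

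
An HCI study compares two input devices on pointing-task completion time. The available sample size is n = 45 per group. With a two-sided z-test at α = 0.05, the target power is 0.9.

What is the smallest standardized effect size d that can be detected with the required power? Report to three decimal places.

Need Φ(δ − 1.960) = 0.9, so δ = 1.960 + 1.282 = 3.242.
(The second rejection-region term Φ(−δ − z_{α/2}) is negligible and dropped.)
δ = d·√(n/2) ⇒ d = δ/√(n/2) = 3.242/√(45/2) = 0.6834.

d ≈ 0.683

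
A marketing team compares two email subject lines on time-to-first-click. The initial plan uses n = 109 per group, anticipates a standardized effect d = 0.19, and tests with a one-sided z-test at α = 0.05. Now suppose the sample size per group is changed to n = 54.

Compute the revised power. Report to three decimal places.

Power ≈ 0.255

With n = 54 per group: δ = d·√(n/2) = 0.19 × √(54/2) = 0.9873. Critical value z_{0.05} = 1.645.
Revised power = Φ(δ − 1.645) = Φ(-0.658) = 0.2554.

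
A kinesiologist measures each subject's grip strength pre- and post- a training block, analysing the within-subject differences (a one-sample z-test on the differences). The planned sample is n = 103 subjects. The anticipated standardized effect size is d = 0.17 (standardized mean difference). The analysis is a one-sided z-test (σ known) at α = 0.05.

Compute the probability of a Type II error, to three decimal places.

Noncentrality parameter: δ = d·√n = 0.17 × √103 = 1.7253
One-sided α = 0.05 → critical value z_{0.05} = 1.645.
Power = Φ(δ − 1.645) = Φ(0.080) = 0.5321.
Type II error: β = 1 − power = 1 − 0.5321 = 0.4679.

β ≈ 0.468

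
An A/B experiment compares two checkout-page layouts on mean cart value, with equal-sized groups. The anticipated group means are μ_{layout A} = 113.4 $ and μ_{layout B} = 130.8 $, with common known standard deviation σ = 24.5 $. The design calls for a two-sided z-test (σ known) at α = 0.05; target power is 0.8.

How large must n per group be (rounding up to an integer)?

n = 32 per group

Standardized effect: d = |μ_{layout A} − μ_{layout B}| / σ = |113.4 − 130.8| / 24.5 = 0.7102
For power 0.8 need Φ(δ − z_{0.025}) = 0.8, so δ = z_{0.025} + z_{0.20} = 1.960 + 0.842 = 2.802.
(Ignoring the negligible lower-tail rejection probability gives the usual closed-form inversion.)
δ = d·√(n/2) ⇒ n = 2(δ/d)² = 2 × (2.802 / 0.7102)² = 31.12.
Rounding up, n = 32 per group.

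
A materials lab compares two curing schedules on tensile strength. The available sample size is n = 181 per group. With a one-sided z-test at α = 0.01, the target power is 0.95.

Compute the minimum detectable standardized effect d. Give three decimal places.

d ≈ 0.417

Need Φ(δ − 2.326) = 0.95, so δ = 2.326 + 1.645 = 3.971.
δ = d·√(n/2) ⇒ d = δ/√(n/2) = 3.971/√(181/2) = 0.4174.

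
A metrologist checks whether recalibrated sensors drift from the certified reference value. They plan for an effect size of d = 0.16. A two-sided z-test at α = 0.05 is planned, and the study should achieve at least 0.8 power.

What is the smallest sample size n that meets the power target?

For power 0.8 need Φ(δ − z_{0.025}) = 0.8, so δ = z_{0.025} + z_{0.20} = 1.960 + 0.842 = 2.802.
(Ignoring the negligible lower-tail rejection probability gives the usual closed-form inversion.)
δ = d·√n ⇒ n = (δ/d)² = (2.802 / 0.16)² = 306.60.
Round up to the next whole unit.

n = 307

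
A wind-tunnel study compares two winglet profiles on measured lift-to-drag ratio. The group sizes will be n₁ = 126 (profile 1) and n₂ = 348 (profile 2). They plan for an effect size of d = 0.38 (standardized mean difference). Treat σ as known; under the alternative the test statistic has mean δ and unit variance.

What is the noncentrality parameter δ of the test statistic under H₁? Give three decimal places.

δ = d / √(1/n₁ + 1/n₂) = 0.38 / √(1/126 + 1/348) = 3.6548

δ ≈ 3.655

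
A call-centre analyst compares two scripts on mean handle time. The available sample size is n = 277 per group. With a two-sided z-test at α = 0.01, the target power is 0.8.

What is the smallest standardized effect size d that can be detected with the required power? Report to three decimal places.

Need Φ(δ − 2.576) = 0.8, so δ = 2.576 + 0.842 = 3.417.
(Lower-tail contribution to power is negligible for δ > 0.)
δ = d·√(n/2) ⇒ d = δ/√(n/2) = 3.417/√(277/2) = 0.2904.

d ≈ 0.290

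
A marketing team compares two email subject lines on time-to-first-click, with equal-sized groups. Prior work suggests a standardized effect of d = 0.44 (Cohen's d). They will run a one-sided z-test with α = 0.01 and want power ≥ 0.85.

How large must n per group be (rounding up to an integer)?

n = 117 per group

Set Φ(δ − 2.326) = 0.85; then δ − 2.326 = Φ⁻¹(0.85) = 1.036, giving δ = 3.363.
δ = d·√(n/2) ⇒ n = 2(δ/d)² = 2 × (3.363 / 0.44)² = 116.82.
Rounding up, n = 117 per group.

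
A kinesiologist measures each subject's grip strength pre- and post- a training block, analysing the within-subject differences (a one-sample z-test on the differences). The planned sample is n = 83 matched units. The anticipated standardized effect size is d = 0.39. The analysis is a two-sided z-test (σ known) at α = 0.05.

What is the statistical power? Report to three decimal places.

Power ≈ 0.944

Noncentrality parameter: δ = d·√n = 0.39 × √83 = 3.5531
Critical value for a two-sided test at α = 0.05: z_{α/2} = 1.960.
Power = Φ(δ − 1.960) + Φ(−δ − 1.960) = Φ(1.593) + Φ(-5.513) = 0.9444 + 0.0000 = 0.9444.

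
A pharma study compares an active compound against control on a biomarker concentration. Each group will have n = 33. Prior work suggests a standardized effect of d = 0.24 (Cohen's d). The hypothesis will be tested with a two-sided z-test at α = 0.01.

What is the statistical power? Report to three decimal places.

Power ≈ 0.055

Noncentrality parameter: δ = d·√(n/2) = 0.24 × √(33/2) = 0.9749
Two-sided α = 0.01 → critical value z_{0.005} = 2.576.
Power = Φ(δ − 2.576) + Φ(−δ − 2.576) = Φ(-1.601) + Φ(-3.551) = 0.0547 + 0.0002 = 0.0549.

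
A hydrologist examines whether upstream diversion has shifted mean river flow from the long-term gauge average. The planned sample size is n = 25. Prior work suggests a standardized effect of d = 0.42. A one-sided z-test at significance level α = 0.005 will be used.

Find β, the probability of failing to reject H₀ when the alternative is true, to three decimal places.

Noncentrality parameter: δ = d·√n = 0.42 × √25 = 2.1000
Critical value for a one-sided test at α = 0.005: z_α = 2.576.
Power = Φ(δ − 2.576) = Φ(-0.476) = 0.3171.
Type II error: β = 1 − power = 1 − 0.3171 = 0.6829.

β ≈ 0.683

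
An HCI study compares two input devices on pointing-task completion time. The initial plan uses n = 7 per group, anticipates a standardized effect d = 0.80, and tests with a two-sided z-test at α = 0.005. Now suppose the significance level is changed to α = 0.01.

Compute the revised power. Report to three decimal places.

δ = d·√(n/2) = 0.80 × √(7/2) = 1.4967 (unchanged). New critical value: z_{0.005} = 2.576.
Revised power = Φ(δ − 2.576) + Φ(−δ − 2.576) = Φ(-1.079) + Φ(-4.072) = 0.1403 + 0.0000 = 0.1403.

Power ≈ 0.140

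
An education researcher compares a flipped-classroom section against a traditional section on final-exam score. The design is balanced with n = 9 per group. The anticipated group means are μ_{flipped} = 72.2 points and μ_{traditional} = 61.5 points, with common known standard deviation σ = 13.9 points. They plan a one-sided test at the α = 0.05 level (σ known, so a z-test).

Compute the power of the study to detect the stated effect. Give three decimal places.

Power ≈ 0.495

Standardized effect: d = |μ_{flipped} − μ_{traditional}| / σ = |72.2 − 61.5| / 13.9 = 0.7698
Noncentrality parameter: δ = d·√(n/2) = 0.7698 × √(9/2) = 1.6330
Critical value for a one-sided test at α = 0.05: z_α = 1.645.
Power = P(Z > 1.645 − δ) = Φ(-0.012) = 0.4953.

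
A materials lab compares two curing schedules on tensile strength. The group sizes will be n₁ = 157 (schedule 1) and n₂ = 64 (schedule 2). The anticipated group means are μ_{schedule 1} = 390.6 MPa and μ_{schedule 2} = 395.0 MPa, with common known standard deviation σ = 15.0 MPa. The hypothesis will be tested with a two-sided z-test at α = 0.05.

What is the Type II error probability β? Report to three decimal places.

Standardized effect: d = |μ_{schedule 1} − μ_{schedule 2}| / σ = |390.6 − 395.0| / 15.0 = 0.2933
Noncentrality parameter: δ = d / √(1/n₁ + 1/n₂) = 0.2933 / √(1/157 + 1/64) = 1.9779
Critical value for a two-sided test at α = 0.05: z_{α/2} = 1.960.
Power = Φ(δ − 1.960) + Φ(−δ − 1.960) = Φ(0.018) + Φ(-3.938) = 0.5072 + 0.0000 = 0.5072.
Type II error: β = 1 − power = 1 − 0.5072 = 0.4928.

β ≈ 0.493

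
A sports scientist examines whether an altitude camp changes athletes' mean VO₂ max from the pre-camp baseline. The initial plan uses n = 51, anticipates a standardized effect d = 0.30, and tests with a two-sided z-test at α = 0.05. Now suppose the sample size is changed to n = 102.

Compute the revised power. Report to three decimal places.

Power ≈ 0.858

With n = 102: δ = d·√n = 0.30 × √102 = 3.0299. Critical value z_{0.025} = 1.960.
Revised power = Φ(δ − 1.960) + Φ(−δ − 1.960) = Φ(1.070) + Φ(-4.990) = 0.8577 + 0.0000 = 0.8577.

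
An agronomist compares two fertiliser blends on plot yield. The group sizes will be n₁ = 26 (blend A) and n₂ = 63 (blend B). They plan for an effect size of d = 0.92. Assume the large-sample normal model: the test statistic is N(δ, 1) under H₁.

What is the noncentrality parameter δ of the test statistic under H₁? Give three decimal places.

The noncentrality parameter scales effect size by the design's sample-size factor: δ = d / √(1/n₁ + 1/n₂) = 0.92 / √(1/26 + 1/63) = 3.9468

δ ≈ 3.947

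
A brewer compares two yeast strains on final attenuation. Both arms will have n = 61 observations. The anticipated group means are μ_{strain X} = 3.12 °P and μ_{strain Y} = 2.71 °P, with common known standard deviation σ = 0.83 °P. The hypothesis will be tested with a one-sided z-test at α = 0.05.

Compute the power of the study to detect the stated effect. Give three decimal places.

Standardized effect: d = |μ_{strain X} − μ_{strain Y}| / σ = |3.12 − 2.71| / 0.83 = 0.4940
Noncentrality parameter: δ = d·√(n/2) = 0.4940 × √(61/2) = 2.7281
Critical value for a one-sided test at α = 0.05: z_α = 1.645.
Power = Φ(δ − 1.645) = Φ(1.083) = 0.8606.

Power ≈ 0.861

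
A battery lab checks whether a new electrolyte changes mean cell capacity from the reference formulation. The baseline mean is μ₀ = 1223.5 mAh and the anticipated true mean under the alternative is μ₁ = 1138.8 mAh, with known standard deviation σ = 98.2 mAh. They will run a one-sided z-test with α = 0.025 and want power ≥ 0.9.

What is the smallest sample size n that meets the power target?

Standardized effect: d = |μ₁ − μ₀| / σ = |1138.8 − 1223.5| / 98.2 = 0.8625
Set Φ(δ − 1.960) = 0.9; then δ − 1.960 = Φ⁻¹(0.9) = 1.282, giving δ = 3.242.
δ = d·√n ⇒ n = (δ/d)² = (3.242 / 0.8625)² = 14.12.
Rounding up, n = 15.

n = 15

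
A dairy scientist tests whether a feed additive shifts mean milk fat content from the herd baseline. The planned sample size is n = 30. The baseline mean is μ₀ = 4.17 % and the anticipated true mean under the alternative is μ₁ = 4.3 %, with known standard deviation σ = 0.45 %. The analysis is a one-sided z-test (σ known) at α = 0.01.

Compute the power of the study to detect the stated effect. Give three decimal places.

Standardized effect: d = |μ₁ − μ₀| / σ = |4.3 − 4.17| / 0.45 = 0.2889
Noncentrality parameter: δ = d·√n = 0.2889 × √30 = 1.5823
One-sided α = 0.01 → critical value z_{0.01} = 2.326.
Power = Φ(δ − 2.326) = Φ(-0.744) = 0.2284.

Power ≈ 0.228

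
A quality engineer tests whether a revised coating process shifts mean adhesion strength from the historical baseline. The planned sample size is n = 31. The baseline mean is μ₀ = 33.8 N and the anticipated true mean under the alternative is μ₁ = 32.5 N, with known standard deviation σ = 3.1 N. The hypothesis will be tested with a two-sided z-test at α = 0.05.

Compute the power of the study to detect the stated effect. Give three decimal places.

Power ≈ 0.646

Standardized effect: d = |μ₁ − μ₀| / σ = |32.5 − 33.8| / 3.1 = 0.4194
Noncentrality parameter: δ = d·√n = 0.4194 × √31 = 2.3349
Two-sided α = 0.05 → critical value z_{0.025} = 1.960.
Power = Φ(δ − 1.960) + Φ(−δ − 1.960) = Φ(0.375) + Φ(-4.295) = 0.6461 + 0.0000 = 0.6461.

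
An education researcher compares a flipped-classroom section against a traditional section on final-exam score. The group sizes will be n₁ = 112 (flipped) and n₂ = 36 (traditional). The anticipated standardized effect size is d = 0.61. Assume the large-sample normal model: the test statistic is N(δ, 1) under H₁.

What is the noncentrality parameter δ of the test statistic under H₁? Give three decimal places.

The noncentrality parameter scales effect size by the design's sample-size factor: δ = d / √(1/n₁ + 1/n₂) = 0.61 / √(1/112 + 1/36) = 3.1839

δ ≈ 3.184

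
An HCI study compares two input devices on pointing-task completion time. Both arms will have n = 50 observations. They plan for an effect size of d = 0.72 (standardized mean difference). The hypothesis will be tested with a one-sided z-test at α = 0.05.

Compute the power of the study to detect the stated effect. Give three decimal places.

Noncentrality parameter: δ = d·√(n/2) = 0.72 × √(50/2) = 3.6000
One-sided α = 0.05 → critical value z_{0.05} = 1.645.
Power = P(Z > 1.645 − δ) = Φ(1.955) = 0.9747.

Power ≈ 0.975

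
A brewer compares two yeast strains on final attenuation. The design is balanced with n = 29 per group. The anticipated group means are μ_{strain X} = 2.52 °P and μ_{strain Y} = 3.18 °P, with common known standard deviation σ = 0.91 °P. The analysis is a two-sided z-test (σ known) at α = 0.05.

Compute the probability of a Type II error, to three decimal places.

β ≈ 0.211

Standardized effect: d = |μ_{strain X} − μ_{strain Y}| / σ = |2.52 − 3.18| / 0.91 = 0.7253
Noncentrality parameter: δ = d·√(n/2) = 0.7253 × √(29/2) = 2.7618
Critical value for a two-sided test at α = 0.05: z_{α/2} = 1.960.
Power = Φ(δ − 1.960) + Φ(−δ − 1.960) = Φ(0.802) + Φ(-4.722) = 0.7887 + 0.0000 = 0.7887.
Type II error: β = 1 − power = 1 − 0.7887 = 0.2113.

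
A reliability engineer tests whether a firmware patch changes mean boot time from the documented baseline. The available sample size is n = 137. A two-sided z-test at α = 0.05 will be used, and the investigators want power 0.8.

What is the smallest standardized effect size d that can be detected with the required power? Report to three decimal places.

Need Φ(δ − 1.960) = 0.8, so δ = 1.960 + 0.842 = 2.802.
(The second rejection-region term Φ(−δ − z_{α/2}) is negligible and dropped.)
δ = d·√n ⇒ d = δ/√n = 2.802/√137 = 0.2394.

d ≈ 0.239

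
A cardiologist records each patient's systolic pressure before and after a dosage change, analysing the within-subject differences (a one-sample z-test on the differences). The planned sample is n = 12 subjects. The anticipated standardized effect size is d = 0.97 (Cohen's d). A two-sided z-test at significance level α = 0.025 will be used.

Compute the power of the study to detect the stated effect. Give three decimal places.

Noncentrality parameter: δ = d·√n = 0.97 × √12 = 3.3602
Two-sided α = 0.025 → critical value z_{0.0125} = 2.241.
Power = Φ(δ − 2.241) + Φ(−δ − 2.241) = Φ(1.119) + Φ(-5.602) = 0.8684 + 0.0000 = 0.8684.

Power ≈ 0.868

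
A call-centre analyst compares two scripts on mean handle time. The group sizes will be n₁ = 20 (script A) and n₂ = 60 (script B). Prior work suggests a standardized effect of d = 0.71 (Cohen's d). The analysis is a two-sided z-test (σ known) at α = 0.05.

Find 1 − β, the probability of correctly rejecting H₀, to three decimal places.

Noncentrality parameter: δ = d / √(1/n₁ + 1/n₂) = 0.71 / √(1/20 + 1/60) = 2.7498
Critical value for a two-sided test at α = 0.05: z_{α/2} = 1.960.
Power = Φ(δ − 1.960) + Φ(−δ − 1.960) = Φ(0.790) + Φ(-4.710) = 0.7852 + 0.0000 = 0.7852.

Power ≈ 0.785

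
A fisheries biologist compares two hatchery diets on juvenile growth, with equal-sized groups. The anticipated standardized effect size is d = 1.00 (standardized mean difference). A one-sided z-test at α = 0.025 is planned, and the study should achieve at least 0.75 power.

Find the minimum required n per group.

Set Φ(δ − 1.960) = 0.75; then δ − 1.960 = Φ⁻¹(0.75) = 0.674, giving δ = 2.634.
δ = d·√(n/2) ⇒ n = 2(δ/d)² = 2 × (2.634 / 1.00)² = 13.88.
Rounding up, n = 14 per group.

n = 14 per group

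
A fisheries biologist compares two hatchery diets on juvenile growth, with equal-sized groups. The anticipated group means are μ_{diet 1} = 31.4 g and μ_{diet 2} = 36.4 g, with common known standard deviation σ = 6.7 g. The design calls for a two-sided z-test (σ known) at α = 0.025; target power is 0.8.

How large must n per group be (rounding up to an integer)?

Standardized effect: d = |μ_{diet 1} − μ_{diet 2}| / σ = |31.4 − 36.4| / 6.7 = 0.7463
Set Φ(δ − 2.241) = 0.8; then δ − 2.241 = Φ⁻¹(0.8) = 0.842, giving δ = 3.083.
(For δ > 0 the lower-tail rejection region contributes negligibly to power, so the one-term inversion is standard.)
δ = d·√(n/2) ⇒ n = 2(δ/d)² = 2 × (3.083 / 0.7463)² = 34.13.
Rounding up, n = 35 per group.

n = 35 per group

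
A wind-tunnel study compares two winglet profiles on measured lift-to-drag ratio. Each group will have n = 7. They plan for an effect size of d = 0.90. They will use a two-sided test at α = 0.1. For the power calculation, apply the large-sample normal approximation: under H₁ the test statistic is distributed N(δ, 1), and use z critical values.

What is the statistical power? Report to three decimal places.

Power ≈ 0.516

Noncentrality parameter: δ = d·√(n/2) = 0.90 × √(7/2) = 1.6837
Critical value for a two-sided test at α = 0.1: z_{α/2} = 1.645.
Power = Φ(δ − 1.645) + Φ(−δ − 1.645) = Φ(0.039) + Φ(-3.329) = 0.5155 + 0.0004 = 0.5159.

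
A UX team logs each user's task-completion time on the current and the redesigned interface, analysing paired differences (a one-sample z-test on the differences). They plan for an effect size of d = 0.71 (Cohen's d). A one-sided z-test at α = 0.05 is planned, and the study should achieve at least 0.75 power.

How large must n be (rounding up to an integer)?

Set Φ(δ − 1.645) = 0.75; then δ − 1.645 = Φ⁻¹(0.75) = 0.674, giving δ = 2.319.
δ = d·√n ⇒ n = (δ/d)² = (2.319 / 0.71)² = 10.67.
Rounding up, n = 11.

n = 11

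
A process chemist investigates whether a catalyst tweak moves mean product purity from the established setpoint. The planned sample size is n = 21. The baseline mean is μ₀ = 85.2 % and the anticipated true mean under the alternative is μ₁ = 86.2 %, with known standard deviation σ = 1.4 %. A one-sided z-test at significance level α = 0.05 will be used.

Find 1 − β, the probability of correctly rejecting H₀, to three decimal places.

Power ≈ 0.948

Standardized effect: d = |μ₁ − μ₀| / σ = |86.2 − 85.2| / 1.4 = 0.7143
Noncentrality parameter: δ = d·√n = 0.7143 × √21 = 3.2733
Critical value for a one-sided test at α = 0.05: z_α = 1.645.
Power = Φ(δ − 1.645) = Φ(1.628) = 0.9483.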